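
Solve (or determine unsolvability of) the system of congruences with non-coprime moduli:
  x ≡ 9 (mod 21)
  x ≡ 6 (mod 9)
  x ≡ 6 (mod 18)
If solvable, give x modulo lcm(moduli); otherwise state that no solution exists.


Moduli 21, 9, 18 are not pairwise coprime, so CRT works modulo lcm(m_i) when all pairwise compatibility conditions hold.
Pairwise compatibility: gcd(m_i, m_j) must divide a_i - a_j for every pair.
Merge one congruence at a time:
  Start: x ≡ 9 (mod 21).
  Combine with x ≡ 6 (mod 9): gcd(21, 9) = 3; 6 - 9 = -3, which IS divisible by 3, so compatible.
    Write x = 9 + 21·t and substitute into x ≡ 6 (mod 9): 21·t ≡ 6 − 9 = -3 (mod 9).
    Divide the congruence (and modulus) by g = 3: 7·t ≡ -1 (mod 3).
    Reduce coefficients mod 3: 1·t ≡ 2 (mod 3).
    So t ≡ 2 (mod 3).
    Then x = 9 + 21·2 = 51, valid modulo lcm(21, 9) = 63: x ≡ 51 (mod 63).
  Combine with x ≡ 6 (mod 18): gcd(63, 18) = 9; 6 - 51 = -45, which IS divisible by 9, so compatible.
    Write x = 51 + 63·t and substitute into x ≡ 6 (mod 18): 63·t ≡ 6 − 51 = -45 (mod 18).
    Divide the congruence (and modulus) by g = 9: 7·t ≡ -5 (mod 2).
    Reduce coefficients mod 2: 1·t ≡ 1 (mod 2).
    So t ≡ 1 (mod 2).
    Then x = 51 + 63·1 = 114, valid modulo lcm(63, 18) = 126: x ≡ 114 (mod 126).
Verify: 114 mod 21 = 9, 114 mod 9 = 6, 114 mod 18 = 6.

x ≡ 114 (mod 126).


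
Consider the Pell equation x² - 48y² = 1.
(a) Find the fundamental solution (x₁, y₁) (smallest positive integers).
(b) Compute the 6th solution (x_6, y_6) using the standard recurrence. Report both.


Step 1: Find the fundamental solution (x₁, y₁) of x² - 48y² = 1.
  Expand √48 as a continued fraction. a₀ = ⌊√48⌋ = 6; iterate m_{k+1} = d_k·a_k − m_k, d_{k+1} = (48 − m_{k+1}²)/d_k, a_{k+1} = ⌊(a₀ + m_{k+1})/d_{k+1}⌋ (starting m₀ = 0, d₀ = 1), with convergents p_k = a_k·p_{k-1} + p_{k-2}, q_k = a_k·q_{k-1} + q_{k-2} (p₋₁ = 1, q₋₁ = 0):
  k = 0: a₀ = 6; p₀/q₀ = 6/1; p₀² − 48·q₀² = 36 − 48 = -12.
  k = 1: m = 6, d = 12, a = ⌊(6 + 6)/12⌋ = 1; p/q = (1·6 + 1)/(1·1 + 0) = 7/1; p² − 48·q² = 49 − 48 = 1.
  The first convergent with p² − 48·q² = 1 gives the fundamental solution (x₁, y₁) = (7, 1).
Step 2: Apply the recurrence (x_{n+1}, y_{n+1}) = (x₁x_n + 48y₁y_n, x₁y_n + y₁x_n) repeatedly.
  From (x_1, y_1) = (7, 1): x_2 = 7·7 + 48·1·1 = 97; y_2 = 7·1 + 1·7 = 14.
  From (x_2, y_2) = (97, 14): x_3 = 7·97 + 48·1·14 = 1351; y_3 = 7·14 + 1·97 = 195.
  From (x_3, y_3) = (1351, 195): x_4 = 7·1351 + 48·1·195 = 18817; y_4 = 7·195 + 1·1351 = 2716.
  From (x_4, y_4) = (18817, 2716): x_5 = 7·18817 + 48·1·2716 = 262087; y_5 = 7·2716 + 1·18817 = 37829.
  From (x_5, y_5) = (262087, 37829): x_6 = 7·262087 + 48·1·37829 = 3650401; y_6 = 7·37829 + 1·262087 = 526890.
Step 3: Verify x_6² - 48·y_6² = 13325427460801 - 13325427460800 = 1 (should be 1). ✓

(x_1, y_1) = (7, 1); (x_6, y_6) = (3650401, 526890).


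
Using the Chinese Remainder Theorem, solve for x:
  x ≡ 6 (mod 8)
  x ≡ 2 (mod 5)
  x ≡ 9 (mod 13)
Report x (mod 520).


Moduli 8, 5, 13 are pairwise coprime; by CRT there is a unique solution modulo M = 8 · 5 · 13 = 520.
Solve pairwise, accumulating the modulus:
  Start with x ≡ 6 (mod 8).
  Combine with x ≡ 2 (mod 5): since gcd(8, 5) = 1, we get a unique residue mod 40.
    Write x = 6 + 8·t and substitute into x ≡ 2 (mod 5): 8·t ≡ 2 − 6 = -4 (mod 5).
    Reduce coefficients mod 5: 3·t ≡ 1 (mod 5).
    The inverse of 3 mod 5 is 2 (since 3·2 = 6 = 1·5 + 1), so t ≡ 2·1 = 2 ≡ 2 (mod 5).
    Then x = 6 + 8·2 = 22, valid modulo lcm(8, 5) = 40: x ≡ 22 (mod 40).
  Combine with x ≡ 9 (mod 13): since gcd(40, 13) = 1, we get a unique residue mod 520.
    Write x = 22 + 40·t and substitute into x ≡ 9 (mod 13): 40·t ≡ 9 − 22 = -13 (mod 13).
    Reduce coefficients mod 13: 1·t ≡ 0 (mod 13).
    So t ≡ 0 (mod 13).
    Then x = 22 + 40·0 = 22, valid modulo lcm(40, 13) = 520: x ≡ 22 (mod 520).
Verify: 22 mod 8 = 6 ✓, 22 mod 5 = 2 ✓, 22 mod 13 = 9 ✓.

x ≡ 22 (mod 520).


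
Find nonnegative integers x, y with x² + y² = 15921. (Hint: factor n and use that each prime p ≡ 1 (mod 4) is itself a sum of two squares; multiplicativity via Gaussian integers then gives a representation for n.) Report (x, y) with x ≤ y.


Step 1: Factor n = 15921 = 3^2 · 29 · 61.
Step 2: Check the mod-4 condition on each prime factor: 3 ≡ 3 (mod 4), exponent 2 (must be even); 29 ≡ 1 (mod 4), exponent 1; 61 ≡ 1 (mod 4), exponent 1.
All primes ≡ 3 (mod 4) appear to even exponent (or don't appear), so by the two-squares theorem n IS expressible as a sum of two squares.
Step 3: Build a representation. Group n = k² · m with k = 3 and m = 29 · 61 = 1769 (a product of primes ≡ 1 (mod 4)); a representation of m scales to one of n via (k·x)² + (k·y)² = k²(x² + y²). Each prime p ≡ 1 (mod 4) is itself a sum of two squares; find a² by testing p − a² for a perfect square:
  29: 29 − 1² = 28, 29 − 2² = 25 = 5² ⇒ 29 = 2² + 5².
  61: 61 − 1² = 60, 61 − 2² = 57, 61 − 3² = 52, 61 − 4² = 45, 61 − 5² = 36 = 6² ⇒ 61 = 5² + 6².
  Combine using the Brahmagupta–Fibonacci identity (a² + b²)(c² + d²) = (ac − bd)² + (ad + bc)² = (ac + bd)² + (ad − bc)²:
  29 · 61 = 1769: from (2² + 5²)(5² + 6²), take (2·5 − 5·6, 2·6 + 5·5) = (10 − 30, 12 + 25) = (-20, 37); dropping signs (only squares matter) gives (20, 37); check 20² + 37² = 400 + 1369 = 1769 ✓.
  Scale by k = 3: (3·20, 3·37) = (60, 111).
Step 4: Order so x ≤ y and verify: 60² + 111² = 3600 + 12321 = 15921 = n. ✓

n = 15921 = 60² + 111² (one valid representation with x ≤ y).


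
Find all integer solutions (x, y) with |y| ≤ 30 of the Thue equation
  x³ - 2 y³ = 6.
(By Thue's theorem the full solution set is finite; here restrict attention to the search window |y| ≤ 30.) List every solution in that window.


The equation is x³ - 2y³ = 6. For fixed y, x³ = 2·y³ + 6, so a solution requires the RHS to be a perfect cube.
Strategy: iterate y from -30 to 30, compute RHS = 2·y³ + 6, and check whether it is a (positive or negative) perfect cube.
Check small values of y:
  y = 0: RHS = 6 is not a perfect cube.
  y = 1: RHS = 8 = (2)³ ⇒ x = 2 works.
  y = -1: RHS = 4 is not a perfect cube.
  y = 2: RHS = 22 is not a perfect cube.
  y = -2: RHS = -10 is not a perfect cube.
  y = 3: RHS = 60 is not a perfect cube.
  y = -3: RHS = -48 is not a perfect cube.
Continuing the search up to |y| = 30 finds no further solutions beyond those listed.
Collected solutions: (2, 1).

Solutions (with |y| ≤ 30): (2, 1).


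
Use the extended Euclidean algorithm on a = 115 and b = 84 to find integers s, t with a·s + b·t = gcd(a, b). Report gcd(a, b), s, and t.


Euclidean algorithm on (115, 84) — divide until remainder is 0:
  115 = 1 · 84 + 31
  84 = 2 · 31 + 22
  31 = 1 · 22 + 9
  22 = 2 · 9 + 4
  9 = 2 · 4 + 1
  4 = 4 · 1 + 0
gcd(115, 84) = 1.
Track Bezout coefficients alongside the remainders: start with r₀ = 115 = a·1 + b·0 (s = 1, t = 0) and r₁ = 84 = a·0 + b·1 (s = 0, t = 1); each new remainder r_{k+1} = r_{k-1} − q_k·r_k inherits s_{k+1} = s_{k-1} − q_k·s_k, t_{k+1} = t_{k-1} − q_k·t_k, so r_k = a·s_k + b·t_k at every step:
  q = 1: r = 31, s = 1 − 1·0 = 1, t = 0 − 1·1 = -1  (check: 115·1 + 84·(-1) = 31)
  q = 2: r = 22, s = 0 − 2·1 = -2, t = 1 − 2·(-1) = 3  (check: 115·(-2) + 84·3 = 22)
  q = 1: r = 9, s = 1 − 1·(-2) = 3, t = -1 − 1·3 = -4  (check: 115·3 + 84·(-4) = 9)
  q = 2: r = 4, s = -2 − 2·3 = -8, t = 3 − 2·(-4) = 11  (check: 115·(-8) + 84·11 = 4)
  q = 2: r = 1, s = 3 − 2·(-8) = 19, t = -4 − 2·11 = -26  (check: 115·19 + 84·(-26) = 1)
The row with r = 1 (the gcd) gives the Bezout coefficients s = 19, t = -26.
Result: 115 · (19) + 84 · (-26) = 1.

gcd(115, 84) = 1; s = 19, t = -26 (check: 115·19 + 84·(-26) = 1).


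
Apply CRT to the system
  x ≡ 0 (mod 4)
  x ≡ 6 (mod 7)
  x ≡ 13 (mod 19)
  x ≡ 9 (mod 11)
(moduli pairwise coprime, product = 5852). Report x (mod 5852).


Product of moduli M = 4 · 7 · 19 · 11 = 5852.
Merge one congruence at a time:
  Start: x ≡ 0 (mod 4).
  Combine with x ≡ 6 (mod 7); new modulus lcm = 28.
    Write x = 0 + 4·t and substitute into x ≡ 6 (mod 7): 4·t ≡ 6 − 0 = 6 (mod 7).
    The inverse of 4 mod 7 is 2 (since 4·2 = 8 = 1·7 + 1), so t ≡ 2·6 = 12 ≡ 5 (mod 7).
    Then x = 0 + 4·5 = 20, valid modulo lcm(4, 7) = 28: x ≡ 20 (mod 28).
  Combine with x ≡ 13 (mod 19); new modulus lcm = 532.
    Write x = 20 + 28·t and substitute into x ≡ 13 (mod 19): 28·t ≡ 13 − 20 = -7 (mod 19).
    Reduce coefficients mod 19: 9·t ≡ 12 (mod 19).
    The inverse of 9 mod 19 is 17 (since 9·17 = 153 = 8·19 + 1), so t ≡ 17·12 = 204 ≡ 14 (mod 19).
    Then x = 20 + 28·14 = 412, valid modulo lcm(28, 19) = 532: x ≡ 412 (mod 532).
  Combine with x ≡ 9 (mod 11); new modulus lcm = 5852.
    Write x = 412 + 532·t and substitute into x ≡ 9 (mod 11): 532·t ≡ 9 − 412 = -403 (mod 11).
    Reduce coefficients mod 11: 4·t ≡ 4 (mod 11).
    The inverse of 4 mod 11 is 3 (since 4·3 = 12 = 1·11 + 1), so t ≡ 3·4 = 12 ≡ 1 (mod 11).
    Then x = 412 + 532·1 = 944, valid modulo lcm(532, 11) = 5852: x ≡ 944 (mod 5852).
Verify against each original: 944 mod 4 = 0, 944 mod 7 = 6, 944 mod 19 = 13, 944 mod 11 = 9.

x ≡ 944 (mod 5852).


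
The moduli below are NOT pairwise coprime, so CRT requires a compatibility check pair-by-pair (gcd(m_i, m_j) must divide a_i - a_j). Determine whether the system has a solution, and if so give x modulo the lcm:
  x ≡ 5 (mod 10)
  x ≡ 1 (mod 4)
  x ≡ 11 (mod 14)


Moduli 10, 4, 14 are not pairwise coprime, so CRT works modulo lcm(m_i) when all pairwise compatibility conditions hold.
Pairwise compatibility: gcd(m_i, m_j) must divide a_i - a_j for every pair.
Merge one congruence at a time:
  Start: x ≡ 5 (mod 10).
  Combine with x ≡ 1 (mod 4): gcd(10, 4) = 2; 1 - 5 = -4, which IS divisible by 2, so compatible.
    Write x = 5 + 10·t and substitute into x ≡ 1 (mod 4): 10·t ≡ 1 − 5 = -4 (mod 4).
    Divide the congruence (and modulus) by g = 2: 5·t ≡ -2 (mod 2).
    Reduce coefficients mod 2: 1·t ≡ 0 (mod 2).
    So t ≡ 0 (mod 2).
    Then x = 5 + 10·0 = 5, valid modulo lcm(10, 4) = 20: x ≡ 5 (mod 20).
  Combine with x ≡ 11 (mod 14): gcd(20, 14) = 2; 11 - 5 = 6, which IS divisible by 2, so compatible.
    Write x = 5 + 20·t and substitute into x ≡ 11 (mod 14): 20·t ≡ 11 − 5 = 6 (mod 14).
    Divide the congruence (and modulus) by g = 2: 10·t ≡ 3 (mod 7).
    Reduce coefficients mod 7: 3·t ≡ 3 (mod 7).
    The inverse of 3 mod 7 is 5 (since 3·5 = 15 = 2·7 + 1), so t ≡ 5·3 = 15 ≡ 1 (mod 7).
    Then x = 5 + 20·1 = 25, valid modulo lcm(20, 14) = 140: x ≡ 25 (mod 140).
Verify: 25 mod 10 = 5, 25 mod 4 = 1, 25 mod 14 = 11.

x ≡ 25 (mod 140).


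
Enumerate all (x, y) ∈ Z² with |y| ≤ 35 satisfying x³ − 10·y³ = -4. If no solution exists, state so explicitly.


The equation is x³ - 10y³ = -4. For fixed y, x³ = 10·y³ − 4, so a solution requires the RHS to be a perfect cube.
Strategy: iterate y from -35 to 35, compute RHS = 10·y³ − 4, and check whether it is a (positive or negative) perfect cube.
Check small values of y:
  y = 0: RHS = -4 is not a perfect cube.
  y = 1: RHS = 6 is not a perfect cube.
  y = -1: RHS = -14 is not a perfect cube.
  y = 2: RHS = 76 is not a perfect cube.
  y = -2: RHS = -84 is not a perfect cube.
  y = 3: RHS = 266 is not a perfect cube.
  y = -3: RHS = -274 is not a perfect cube.
Continuing the search up to |y| = 35 finds no solutions either.
No (x, y) in the scanned range satisfies the equation.

No integer solutions with |y| ≤ 35.


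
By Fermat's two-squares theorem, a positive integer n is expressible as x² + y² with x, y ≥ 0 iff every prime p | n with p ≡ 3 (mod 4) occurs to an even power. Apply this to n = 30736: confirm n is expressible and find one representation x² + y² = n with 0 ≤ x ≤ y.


Step 1: Factor n = 30736 = 2^4 · 17 · 113.
Step 2: Check the mod-4 condition on each prime factor: 2 = 2 (special); 17 ≡ 1 (mod 4), exponent 1; 113 ≡ 1 (mod 4), exponent 1.
All primes ≡ 3 (mod 4) appear to even exponent (or don't appear), so by the two-squares theorem n IS expressible as a sum of two squares.
Step 3: Build a representation. Group n = k² · m with k = 4 and m = 17 · 113 = 1921 (a product of primes ≡ 1 (mod 4)); a representation of m scales to one of n via (k·x)² + (k·y)² = k²(x² + y²). Each prime p ≡ 1 (mod 4) is itself a sum of two squares; find a² by testing p − a² for a perfect square:
  17: 17 − 1² = 16 = 4² ⇒ 17 = 1² + 4².
  113: 113 − 1² = 112, 113 − 2² = 109, 113 − 3² = 104, 113 − 4² = 97, 113 − 5² = 88, 113 − 6² = 77, 113 − 7² = 64 = 8² ⇒ 113 = 7² + 8².
  Combine using the Brahmagupta–Fibonacci identity (a² + b²)(c² + d²) = (ac − bd)² + (ad + bc)² = (ac + bd)² + (ad − bc)²:
  17 · 113 = 1921: from (1² + 4²)(7² + 8²), take (1·7 − 4·8, 1·8 + 4·7) = (7 − 32, 8 + 28) = (-25, 36); dropping signs (only squares matter) gives (25, 36); check 25² + 36² = 625 + 1296 = 1921 ✓.
  Scale by k = 4: (4·25, 4·36) = (100, 144).
Step 4: Order so x ≤ y and verify: 100² + 144² = 10000 + 20736 = 30736 = n. ✓

n = 30736 = 100² + 144² (one valid representation with x ≤ y).


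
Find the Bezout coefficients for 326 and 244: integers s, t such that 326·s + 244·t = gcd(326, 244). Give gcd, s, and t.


Euclidean algorithm on (326, 244) — divide until remainder is 0:
  326 = 1 · 244 + 82
  244 = 2 · 82 + 80
  82 = 1 · 80 + 2
  80 = 40 · 2 + 0
gcd(326, 244) = 2.
Track Bezout coefficients alongside the remainders: start with r₀ = 326 = a·1 + b·0 (s = 1, t = 0) and r₁ = 244 = a·0 + b·1 (s = 0, t = 1); each new remainder r_{k+1} = r_{k-1} − q_k·r_k inherits s_{k+1} = s_{k-1} − q_k·s_k, t_{k+1} = t_{k-1} − q_k·t_k, so r_k = a·s_k + b·t_k at every step:
  q = 1: r = 82, s = 1 − 1·0 = 1, t = 0 − 1·1 = -1  (check: 326·1 + 244·(-1) = 82)
  q = 2: r = 80, s = 0 − 2·1 = -2, t = 1 − 2·(-1) = 3  (check: 326·(-2) + 244·3 = 80)
  q = 1: r = 2, s = 1 − 1·(-2) = 3, t = -1 − 1·3 = -4  (check: 326·3 + 244·(-4) = 2)
The row with r = 2 (the gcd) gives the Bezout coefficients s = 3, t = -4.
Result: 326 · (3) + 244 · (-4) = 2.

gcd(326, 244) = 2; s = 3, t = -4 (check: 326·3 + 244·(-4) = 2).


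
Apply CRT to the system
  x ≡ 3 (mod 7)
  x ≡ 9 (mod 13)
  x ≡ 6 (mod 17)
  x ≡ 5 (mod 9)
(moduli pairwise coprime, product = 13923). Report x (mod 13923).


Product of moduli M = 7 · 13 · 17 · 9 = 13923.
Merge one congruence at a time:
  Start: x ≡ 3 (mod 7).
  Combine with x ≡ 9 (mod 13); new modulus lcm = 91.
    Write x = 3 + 7·t and substitute into x ≡ 9 (mod 13): 7·t ≡ 9 − 3 = 6 (mod 13).
    The inverse of 7 mod 13 is 2 (since 7·2 = 14 = 1·13 + 1), so t ≡ 2·6 = 12 ≡ 12 (mod 13).
    Then x = 3 + 7·12 = 87, valid modulo lcm(7, 13) = 91: x ≡ 87 (mod 91).
  Combine with x ≡ 6 (mod 17); new modulus lcm = 1547.
    Write x = 87 + 91·t and substitute into x ≡ 6 (mod 17): 91·t ≡ 6 − 87 = -81 (mod 17).
    Reduce coefficients mod 17: 6·t ≡ 4 (mod 17).
    The inverse of 6 mod 17 is 3 (since 6·3 = 18 = 1·17 + 1), so t ≡ 3·4 = 12 ≡ 12 (mod 17).
    Then x = 87 + 91·12 = 1179, valid modulo lcm(91, 17) = 1547: x ≡ 1179 (mod 1547).
  Combine with x ≡ 5 (mod 9); new modulus lcm = 13923.
    Write x = 1179 + 1547·t and substitute into x ≡ 5 (mod 9): 1547·t ≡ 5 − 1179 = -1174 (mod 9).
    Reduce coefficients mod 9: 8·t ≡ 5 (mod 9).
    The inverse of 8 mod 9 is 8 (since 8·8 = 64 = 7·9 + 1), so t ≡ 8·5 = 40 ≡ 4 (mod 9).
    Then x = 1179 + 1547·4 = 7367, valid modulo lcm(1547, 9) = 13923: x ≡ 7367 (mod 13923).
Verify against each original: 7367 mod 7 = 3, 7367 mod 13 = 9, 7367 mod 17 = 6, 7367 mod 9 = 5.

x ≡ 7367 (mod 13923).


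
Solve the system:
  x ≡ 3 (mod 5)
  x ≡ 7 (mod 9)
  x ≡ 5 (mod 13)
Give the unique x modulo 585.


Moduli 5, 9, 13 are pairwise coprime; by CRT there is a unique solution modulo M = 5 · 9 · 13 = 585.
Solve pairwise, accumulating the modulus:
  Start with x ≡ 3 (mod 5).
  Combine with x ≡ 7 (mod 9): since gcd(5, 9) = 1, we get a unique residue mod 45.
    Write x = 3 + 5·t and substitute into x ≡ 7 (mod 9): 5·t ≡ 7 − 3 = 4 (mod 9).
    The inverse of 5 mod 9 is 2 (since 5·2 = 10 = 1·9 + 1), so t ≡ 2·4 = 8 ≡ 8 (mod 9).
    Then x = 3 + 5·8 = 43, valid modulo lcm(5, 9) = 45: x ≡ 43 (mod 45).
  Combine with x ≡ 5 (mod 13): since gcd(45, 13) = 1, we get a unique residue mod 585.
    Write x = 43 + 45·t and substitute into x ≡ 5 (mod 13): 45·t ≡ 5 − 43 = -38 (mod 13).
    Reduce coefficients mod 13: 6·t ≡ 1 (mod 13).
    The inverse of 6 mod 13 is 11 (since 6·11 = 66 = 5·13 + 1), so t ≡ 11·1 = 11 ≡ 11 (mod 13).
    Then x = 43 + 45·11 = 538, valid modulo lcm(45, 13) = 585: x ≡ 538 (mod 585).
Verify: 538 mod 5 = 3 ✓, 538 mod 9 = 7 ✓, 538 mod 13 = 5 ✓.

x ≡ 538 (mod 585).


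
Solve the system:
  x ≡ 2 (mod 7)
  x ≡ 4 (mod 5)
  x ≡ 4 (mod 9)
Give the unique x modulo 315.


Moduli 7, 5, 9 are pairwise coprime; by CRT there is a unique solution modulo M = 7 · 5 · 9 = 315.
Solve pairwise, accumulating the modulus:
  Start with x ≡ 2 (mod 7).
  Combine with x ≡ 4 (mod 5): since gcd(7, 5) = 1, we get a unique residue mod 35.
    Write x = 2 + 7·t and substitute into x ≡ 4 (mod 5): 7·t ≡ 4 − 2 = 2 (mod 5).
    Reduce coefficients mod 5: 2·t ≡ 2 (mod 5).
    The inverse of 2 mod 5 is 3 (since 2·3 = 6 = 1·5 + 1), so t ≡ 3·2 = 6 ≡ 1 (mod 5).
    Then x = 2 + 7·1 = 9, valid modulo lcm(7, 5) = 35: x ≡ 9 (mod 35).
  Combine with x ≡ 4 (mod 9): since gcd(35, 9) = 1, we get a unique residue mod 315.
    Write x = 9 + 35·t and substitute into x ≡ 4 (mod 9): 35·t ≡ 4 − 9 = -5 (mod 9).
    Reduce coefficients mod 9: 8·t ≡ 4 (mod 9).
    The inverse of 8 mod 9 is 8 (since 8·8 = 64 = 7·9 + 1), so t ≡ 8·4 = 32 ≡ 5 (mod 9).
    Then x = 9 + 35·5 = 184, valid modulo lcm(35, 9) = 315: x ≡ 184 (mod 315).
Verify: 184 mod 7 = 2 ✓, 184 mod 5 = 4 ✓, 184 mod 9 = 4 ✓.

x ≡ 184 (mod 315).


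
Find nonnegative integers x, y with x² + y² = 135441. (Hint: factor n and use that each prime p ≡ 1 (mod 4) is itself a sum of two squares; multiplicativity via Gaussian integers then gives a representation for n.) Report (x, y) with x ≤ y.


Step 1: Factor n = 135441 = 3^2 · 101 · 149.
Step 2: Check the mod-4 condition on each prime factor: 3 ≡ 3 (mod 4), exponent 2 (must be even); 101 ≡ 1 (mod 4), exponent 1; 149 ≡ 1 (mod 4), exponent 1.
All primes ≡ 3 (mod 4) appear to even exponent (or don't appear), so by the two-squares theorem n IS expressible as a sum of two squares.
Step 3: Build a representation. Group n = k² · m with k = 3 and m = 101 · 149 = 15049 (a product of primes ≡ 1 (mod 4)); a representation of m scales to one of n via (k·x)² + (k·y)² = k²(x² + y²). Each prime p ≡ 1 (mod 4) is itself a sum of two squares; find a² by testing p − a² for a perfect square:
  101: 101 − 1² = 100 = 10² ⇒ 101 = 1² + 10².
  149: 149 − 1² = 148, 149 − 2² = 145, 149 − 3² = 140, 149 − 4² = 133, 149 − 5² = 124, 149 − 6² = 113, 149 − 7² = 100 = 10² ⇒ 149 = 7² + 10².
  Combine using the Brahmagupta–Fibonacci identity (a² + b²)(c² + d²) = (ac − bd)² + (ad + bc)² = (ac + bd)² + (ad − bc)²:
  101 · 149 = 15049: from (1² + 10²)(7² + 10²), take (1·7 − 10·10, 1·10 + 10·7) = (7 − 100, 10 + 70) = (-93, 80); dropping signs (only squares matter) gives (93, 80); check 93² + 80² = 8649 + 6400 = 15049 ✓.
  Scale by k = 3: (3·93, 3·80) = (279, 240).
Step 4: Order so x ≤ y and verify: 240² + 279² = 57600 + 77841 = 135441 = n. ✓

n = 135441 = 240² + 279² (one valid representation with x ≤ y).


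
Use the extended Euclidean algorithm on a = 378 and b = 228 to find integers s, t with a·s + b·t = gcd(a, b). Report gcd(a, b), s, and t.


Euclidean algorithm on (378, 228) — divide until remainder is 0:
  378 = 1 · 228 + 150
  228 = 1 · 150 + 78
  150 = 1 · 78 + 72
  78 = 1 · 72 + 6
  72 = 12 · 6 + 0
gcd(378, 228) = 6.
Track Bezout coefficients alongside the remainders: start with r₀ = 378 = a·1 + b·0 (s = 1, t = 0) and r₁ = 228 = a·0 + b·1 (s = 0, t = 1); each new remainder r_{k+1} = r_{k-1} − q_k·r_k inherits s_{k+1} = s_{k-1} − q_k·s_k, t_{k+1} = t_{k-1} − q_k·t_k, so r_k = a·s_k + b·t_k at every step:
  q = 1: r = 150, s = 1 − 1·0 = 1, t = 0 − 1·1 = -1  (check: 378·1 + 228·(-1) = 150)
  q = 1: r = 78, s = 0 − 1·1 = -1, t = 1 − 1·(-1) = 2  (check: 378·(-1) + 228·2 = 78)
  q = 1: r = 72, s = 1 − 1·(-1) = 2, t = -1 − 1·2 = -3  (check: 378·2 + 228·(-3) = 72)
  q = 1: r = 6, s = -1 − 1·2 = -3, t = 2 − 1·(-3) = 5  (check: 378·(-3) + 228·5 = 6)
The row with r = 6 (the gcd) gives the Bezout coefficients s = -3, t = 5.
Result: 378 · (-3) + 228 · (5) = 6.

gcd(378, 228) = 6; s = -3, t = 5 (check: 378·(-3) + 228·5 = 6).


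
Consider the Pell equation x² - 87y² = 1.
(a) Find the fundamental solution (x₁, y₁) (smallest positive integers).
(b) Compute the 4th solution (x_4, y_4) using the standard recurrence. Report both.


Step 1: Find the fundamental solution (x₁, y₁) of x² - 87y² = 1.
  Expand √87 as a continued fraction. a₀ = ⌊√87⌋ = 9; iterate m_{k+1} = d_k·a_k − m_k, d_{k+1} = (87 − m_{k+1}²)/d_k, a_{k+1} = ⌊(a₀ + m_{k+1})/d_{k+1}⌋ (starting m₀ = 0, d₀ = 1), with convergents p_k = a_k·p_{k-1} + p_{k-2}, q_k = a_k·q_{k-1} + q_{k-2} (p₋₁ = 1, q₋₁ = 0):
  k = 0: a₀ = 9; p₀/q₀ = 9/1; p₀² − 87·q₀² = 81 − 87 = -6.
  k = 1: m = 9, d = 6, a = ⌊(9 + 9)/6⌋ = 3; p/q = (3·9 + 1)/(3·1 + 0) = 28/3; p² − 87·q² = 784 − 783 = 1.
  The first convergent with p² − 87·q² = 1 gives the fundamental solution (x₁, y₁) = (28, 3).
Step 2: Apply the recurrence (x_{n+1}, y_{n+1}) = (x₁x_n + 87y₁y_n, x₁y_n + y₁x_n) repeatedly.
  From (x_1, y_1) = (28, 3): x_2 = 28·28 + 87·3·3 = 1567; y_2 = 28·3 + 3·28 = 168.
  From (x_2, y_2) = (1567, 168): x_3 = 28·1567 + 87·3·168 = 87724; y_3 = 28·168 + 3·1567 = 9405.
  From (x_3, y_3) = (87724, 9405): x_4 = 28·87724 + 87·3·9405 = 4910977; y_4 = 28·9405 + 3·87724 = 526512.
Step 3: Verify x_4² - 87·y_4² = 24117695094529 - 24117695094528 = 1 (should be 1). ✓

(x_1, y_1) = (28, 3); (x_4, y_4) = (4910977, 526512).


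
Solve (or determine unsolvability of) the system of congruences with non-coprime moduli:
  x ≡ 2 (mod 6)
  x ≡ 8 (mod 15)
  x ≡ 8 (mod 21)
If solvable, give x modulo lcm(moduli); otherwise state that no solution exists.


Moduli 6, 15, 21 are not pairwise coprime, so CRT works modulo lcm(m_i) when all pairwise compatibility conditions hold.
Pairwise compatibility: gcd(m_i, m_j) must divide a_i - a_j for every pair.
Merge one congruence at a time:
  Start: x ≡ 2 (mod 6).
  Combine with x ≡ 8 (mod 15): gcd(6, 15) = 3; 8 - 2 = 6, which IS divisible by 3, so compatible.
    Write x = 2 + 6·t and substitute into x ≡ 8 (mod 15): 6·t ≡ 8 − 2 = 6 (mod 15).
    Divide the congruence (and modulus) by g = 3: 2·t ≡ 2 (mod 5).
    The inverse of 2 mod 5 is 3 (since 2·3 = 6 = 1·5 + 1), so t ≡ 3·2 = 6 ≡ 1 (mod 5).
    Then x = 2 + 6·1 = 8, valid modulo lcm(6, 15) = 30: x ≡ 8 (mod 30).
  Combine with x ≡ 8 (mod 21): gcd(30, 21) = 3; 8 - 8 = 0, which IS divisible by 3, so compatible.
    Write x = 8 + 30·t and substitute into x ≡ 8 (mod 21): 30·t ≡ 8 − 8 = 0 (mod 21).
    Divide the congruence (and modulus) by g = 3: 10·t ≡ 0 (mod 7).
    Reduce coefficients mod 7: 3·t ≡ 0 (mod 7).
    The inverse of 3 mod 7 is 5 (since 3·5 = 15 = 2·7 + 1), so t ≡ 5·0 = 0 ≡ 0 (mod 7).
    Then x = 8 + 30·0 = 8, valid modulo lcm(30, 21) = 210: x ≡ 8 (mod 210).
Verify: 8 mod 6 = 2, 8 mod 15 = 8, 8 mod 21 = 8.

x ≡ 8 (mod 210).


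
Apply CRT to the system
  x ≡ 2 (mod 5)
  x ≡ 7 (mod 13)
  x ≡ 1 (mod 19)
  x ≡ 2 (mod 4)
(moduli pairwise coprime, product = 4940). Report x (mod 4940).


Product of moduli M = 5 · 13 · 19 · 4 = 4940.
Merge one congruence at a time:
  Start: x ≡ 2 (mod 5).
  Combine with x ≡ 7 (mod 13); new modulus lcm = 65.
    Write x = 2 + 5·t and substitute into x ≡ 7 (mod 13): 5·t ≡ 7 − 2 = 5 (mod 13).
    The inverse of 5 mod 13 is 8 (since 5·8 = 40 = 3·13 + 1), so t ≡ 8·5 = 40 ≡ 1 (mod 13).
    Then x = 2 + 5·1 = 7, valid modulo lcm(5, 13) = 65: x ≡ 7 (mod 65).
  Combine with x ≡ 1 (mod 19); new modulus lcm = 1235.
    Write x = 7 + 65·t and substitute into x ≡ 1 (mod 19): 65·t ≡ 1 − 7 = -6 (mod 19).
    Reduce coefficients mod 19: 8·t ≡ 13 (mod 19).
    The inverse of 8 mod 19 is 12 (since 8·12 = 96 = 5·19 + 1), so t ≡ 12·13 = 156 ≡ 4 (mod 19).
    Then x = 7 + 65·4 = 267, valid modulo lcm(65, 19) = 1235: x ≡ 267 (mod 1235).
  Combine with x ≡ 2 (mod 4); new modulus lcm = 4940.
    Write x = 267 + 1235·t and substitute into x ≡ 2 (mod 4): 1235·t ≡ 2 − 267 = -265 (mod 4).
    Reduce coefficients mod 4: 3·t ≡ 3 (mod 4).
    The inverse of 3 mod 4 is 3 (since 3·3 = 9 = 2·4 + 1), so t ≡ 3·3 = 9 ≡ 1 (mod 4).
    Then x = 267 + 1235·1 = 1502, valid modulo lcm(1235, 4) = 4940: x ≡ 1502 (mod 4940).
Verify against each original: 1502 mod 5 = 2, 1502 mod 13 = 7, 1502 mod 19 = 1, 1502 mod 4 = 2.

x ≡ 1502 (mod 4940).


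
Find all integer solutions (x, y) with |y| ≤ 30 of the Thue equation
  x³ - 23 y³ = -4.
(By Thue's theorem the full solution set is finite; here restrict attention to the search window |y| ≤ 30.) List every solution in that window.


The equation is x³ - 23y³ = -4. For fixed y, x³ = 23·y³ − 4, so a solution requires the RHS to be a perfect cube.
Strategy: iterate y from -30 to 30, compute RHS = 23·y³ − 4, and check whether it is a (positive or negative) perfect cube.
Check small values of y:
  y = 0: RHS = -4 is not a perfect cube.
  y = 1: RHS = 19 is not a perfect cube.
  y = -1: RHS = -27 = (-3)³ ⇒ x = -3 works.
  y = 2: RHS = 180 is not a perfect cube.
  y = -2: RHS = -188 is not a perfect cube.
  y = 3: RHS = 617 is not a perfect cube.
  y = -3: RHS = -625 is not a perfect cube.
Continuing the search up to |y| = 30 finds no further solutions beyond those listed.
Collected solutions: (-3, -1).

Solutions (with |y| ≤ 30): (-3, -1).


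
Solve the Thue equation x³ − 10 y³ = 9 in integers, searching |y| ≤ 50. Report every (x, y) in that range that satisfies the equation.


The equation is x³ - 10y³ = 9. For fixed y, x³ = 10·y³ + 9, so a solution requires the RHS to be a perfect cube.
Strategy: iterate y from -50 to 50, compute RHS = 10·y³ + 9, and check whether it is a (positive or negative) perfect cube.
Check small values of y:
  y = 0: RHS = 9 is not a perfect cube.
  y = 1: RHS = 19 is not a perfect cube.
  y = -1: RHS = -1 = (-1)³ ⇒ x = -1 works.
  y = 2: RHS = 89 is not a perfect cube.
  y = -2: RHS = -71 is not a perfect cube.
  y = 3: RHS = 279 is not a perfect cube.
  y = -3: RHS = -261 is not a perfect cube.
Continuing the search up to |y| = 50 finds no further solutions beyond those listed.
Collected solutions: (-1, -1).

Solutions (with |y| ≤ 50): (-1, -1).


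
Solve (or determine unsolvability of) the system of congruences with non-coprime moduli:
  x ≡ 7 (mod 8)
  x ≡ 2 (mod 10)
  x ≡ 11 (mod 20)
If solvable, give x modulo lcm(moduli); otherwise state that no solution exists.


Moduli 8, 10, 20 are not pairwise coprime, so CRT works modulo lcm(m_i) when all pairwise compatibility conditions hold.
Pairwise compatibility: gcd(m_i, m_j) must divide a_i - a_j for every pair.
Merge one congruence at a time:
  Start: x ≡ 7 (mod 8).
  Combine with x ≡ 2 (mod 10): gcd(8, 10) = 2, and 2 - 7 = -5 is NOT divisible by 2.
    ⇒ system is inconsistent (no integer solution).

No solution (the system is inconsistent).


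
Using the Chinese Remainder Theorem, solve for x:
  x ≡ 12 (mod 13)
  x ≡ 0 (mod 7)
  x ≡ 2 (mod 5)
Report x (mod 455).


Moduli 13, 7, 5 are pairwise coprime; by CRT there is a unique solution modulo M = 13 · 7 · 5 = 455.
Solve pairwise, accumulating the modulus:
  Start with x ≡ 12 (mod 13).
  Combine with x ≡ 0 (mod 7): since gcd(13, 7) = 1, we get a unique residue mod 91.
    Write x = 12 + 13·t and substitute into x ≡ 0 (mod 7): 13·t ≡ 0 − 12 = -12 (mod 7).
    Reduce coefficients mod 7: 6·t ≡ 2 (mod 7).
    The inverse of 6 mod 7 is 6 (since 6·6 = 36 = 5·7 + 1), so t ≡ 6·2 = 12 ≡ 5 (mod 7).
    Then x = 12 + 13·5 = 77, valid modulo lcm(13, 7) = 91: x ≡ 77 (mod 91).
  Combine with x ≡ 2 (mod 5): since gcd(91, 5) = 1, we get a unique residue mod 455.
    Write x = 77 + 91·t and substitute into x ≡ 2 (mod 5): 91·t ≡ 2 − 77 = -75 (mod 5).
    Reduce coefficients mod 5: 1·t ≡ 0 (mod 5).
    So t ≡ 0 (mod 5).
    Then x = 77 + 91·0 = 77, valid modulo lcm(91, 5) = 455: x ≡ 77 (mod 455).
Verify: 77 mod 13 = 12 ✓, 77 mod 7 = 0 ✓, 77 mod 5 = 2 ✓.

x ≡ 77 (mod 455).


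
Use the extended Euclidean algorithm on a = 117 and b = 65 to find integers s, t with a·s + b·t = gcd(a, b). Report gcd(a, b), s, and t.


Euclidean algorithm on (117, 65) — divide until remainder is 0:
  117 = 1 · 65 + 52
  65 = 1 · 52 + 13
  52 = 4 · 13 + 0
gcd(117, 65) = 13.
Track Bezout coefficients alongside the remainders: start with r₀ = 117 = a·1 + b·0 (s = 1, t = 0) and r₁ = 65 = a·0 + b·1 (s = 0, t = 1); each new remainder r_{k+1} = r_{k-1} − q_k·r_k inherits s_{k+1} = s_{k-1} − q_k·s_k, t_{k+1} = t_{k-1} − q_k·t_k, so r_k = a·s_k + b·t_k at every step:
  q = 1: r = 52, s = 1 − 1·0 = 1, t = 0 − 1·1 = -1  (check: 117·1 + 65·(-1) = 52)
  q = 1: r = 13, s = 0 − 1·1 = -1, t = 1 − 1·(-1) = 2  (check: 117·(-1) + 65·2 = 13)
The row with r = 13 (the gcd) gives the Bezout coefficients s = -1, t = 2.
Result: 117 · (-1) + 65 · (2) = 13.

gcd(117, 65) = 13; s = -1, t = 2 (check: 117·(-1) + 65·2 = 13).


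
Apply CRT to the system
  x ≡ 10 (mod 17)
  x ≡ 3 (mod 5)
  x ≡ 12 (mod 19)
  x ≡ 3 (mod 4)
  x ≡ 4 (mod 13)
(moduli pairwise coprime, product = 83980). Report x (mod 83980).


Product of moduli M = 17 · 5 · 19 · 4 · 13 = 83980.
Merge one congruence at a time:
  Start: x ≡ 10 (mod 17).
  Combine with x ≡ 3 (mod 5); new modulus lcm = 85.
    Write x = 10 + 17·t and substitute into x ≡ 3 (mod 5): 17·t ≡ 3 − 10 = -7 (mod 5).
    Reduce coefficients mod 5: 2·t ≡ 3 (mod 5).
    The inverse of 2 mod 5 is 3 (since 2·3 = 6 = 1·5 + 1), so t ≡ 3·3 = 9 ≡ 4 (mod 5).
    Then x = 10 + 17·4 = 78, valid modulo lcm(17, 5) = 85: x ≡ 78 (mod 85).
  Combine with x ≡ 12 (mod 19); new modulus lcm = 1615.
    Write x = 78 + 85·t and substitute into x ≡ 12 (mod 19): 85·t ≡ 12 − 78 = -66 (mod 19).
    Reduce coefficients mod 19: 9·t ≡ 10 (mod 19).
    The inverse of 9 mod 19 is 17 (since 9·17 = 153 = 8·19 + 1), so t ≡ 17·10 = 170 ≡ 18 (mod 19).
    Then x = 78 + 85·18 = 1608, valid modulo lcm(85, 19) = 1615: x ≡ 1608 (mod 1615).
  Combine with x ≡ 3 (mod 4); new modulus lcm = 6460.
    Write x = 1608 + 1615·t and substitute into x ≡ 3 (mod 4): 1615·t ≡ 3 − 1608 = -1605 (mod 4).
    Reduce coefficients mod 4: 3·t ≡ 3 (mod 4).
    The inverse of 3 mod 4 is 3 (since 3·3 = 9 = 2·4 + 1), so t ≡ 3·3 = 9 ≡ 1 (mod 4).
    Then x = 1608 + 1615·1 = 3223, valid modulo lcm(1615, 4) = 6460: x ≡ 3223 (mod 6460).
  Combine with x ≡ 4 (mod 13); new modulus lcm = 83980.
    Write x = 3223 + 6460·t and substitute into x ≡ 4 (mod 13): 6460·t ≡ 4 − 3223 = -3219 (mod 13).
    Reduce coefficients mod 13: 12·t ≡ 5 (mod 13).
    The inverse of 12 mod 13 is 12 (since 12·12 = 144 = 11·13 + 1), so t ≡ 12·5 = 60 ≡ 8 (mod 13).
    Then x = 3223 + 6460·8 = 54903, valid modulo lcm(6460, 13) = 83980: x ≡ 54903 (mod 83980).
Verify against each original: 54903 mod 17 = 10, 54903 mod 5 = 3, 54903 mod 19 = 12, 54903 mod 4 = 3, 54903 mod 13 = 4.

x ≡ 54903 (mod 83980).


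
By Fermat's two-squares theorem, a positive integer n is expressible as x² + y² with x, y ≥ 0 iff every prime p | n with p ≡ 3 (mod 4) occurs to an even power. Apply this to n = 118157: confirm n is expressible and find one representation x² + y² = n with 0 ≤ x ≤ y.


Step 1: Factor n = 118157 = 13 · 61 · 149.
Step 2: Check the mod-4 condition on each prime factor: 13 ≡ 1 (mod 4), exponent 1; 61 ≡ 1 (mod 4), exponent 1; 149 ≡ 1 (mod 4), exponent 1.
All primes ≡ 3 (mod 4) appear to even exponent (or don't appear), so by the two-squares theorem n IS expressible as a sum of two squares.
Step 3: Build a representation. Here n = 13 · 61 · 149 is a product of primes ≡ 1 (mod 4). Each prime p ≡ 1 (mod 4) is itself a sum of two squares; find a² by testing p − a² for a perfect square:
  13: 13 − 1² = 12, 13 − 2² = 9 = 3² ⇒ 13 = 2² + 3².
  61: 61 − 1² = 60, 61 − 2² = 57, 61 − 3² = 52, 61 − 4² = 45, 61 − 5² = 36 = 6² ⇒ 61 = 5² + 6².
  149: 149 − 1² = 148, 149 − 2² = 145, 149 − 3² = 140, 149 − 4² = 133, 149 − 5² = 124, 149 − 6² = 113, 149 − 7² = 100 = 10² ⇒ 149 = 7² + 10².
  Combine using the Brahmagupta–Fibonacci identity (a² + b²)(c² + d²) = (ac − bd)² + (ad + bc)² = (ac + bd)² + (ad − bc)²:
  13 · 61 = 793: from (2² + 3²)(5² + 6²), take (2·5 − 3·6, 2·6 + 3·5) = (10 − 18, 12 + 15) = (-8, 27); dropping signs (only squares matter) gives (8, 27); check 8² + 27² = 64 + 729 = 793 ✓.
  793 · 149 = 118157: from (8² + 27²)(7² + 10²), take (8·7 − 27·10, 8·10 + 27·7) = (56 − 270, 80 + 189) = (-214, 269); dropping signs (only squares matter) gives (214, 269); check 214² + 269² = 45796 + 72361 = 118157 ✓.
Step 4: Order so x ≤ y and verify: 214² + 269² = 45796 + 72361 = 118157 = n. ✓

n = 118157 = 214² + 269² (one valid representation with x ≤ y).


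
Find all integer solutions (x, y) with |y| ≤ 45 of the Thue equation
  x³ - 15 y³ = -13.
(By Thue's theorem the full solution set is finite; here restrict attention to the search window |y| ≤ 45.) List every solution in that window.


The equation is x³ - 15y³ = -13. For fixed y, x³ = 15·y³ − 13, so a solution requires the RHS to be a perfect cube.
Strategy: iterate y from -45 to 45, compute RHS = 15·y³ − 13, and check whether it is a (positive or negative) perfect cube.
Check small values of y:
  y = 0: RHS = -13 is not a perfect cube.
  y = 1: RHS = 2 is not a perfect cube.
  y = -1: RHS = -28 is not a perfect cube.
  y = 2: RHS = 107 is not a perfect cube.
  y = -2: RHS = -133 is not a perfect cube.
  y = 3: RHS = 392 is not a perfect cube.
  y = -3: RHS = -418 is not a perfect cube.
Continuing the search up to |y| = 45 finds no solutions either.
No (x, y) in the scanned range satisfies the equation.

No integer solutions with |y| ≤ 45.


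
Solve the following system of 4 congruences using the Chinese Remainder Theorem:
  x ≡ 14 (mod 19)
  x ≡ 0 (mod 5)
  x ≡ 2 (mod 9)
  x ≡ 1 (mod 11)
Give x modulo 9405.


Product of moduli M = 19 · 5 · 9 · 11 = 9405.
Merge one congruence at a time:
  Start: x ≡ 14 (mod 19).
  Combine with x ≡ 0 (mod 5); new modulus lcm = 95.
    Write x = 14 + 19·t and substitute into x ≡ 0 (mod 5): 19·t ≡ 0 − 14 = -14 (mod 5).
    Reduce coefficients mod 5: 4·t ≡ 1 (mod 5).
    The inverse of 4 mod 5 is 4 (since 4·4 = 16 = 3·5 + 1), so t ≡ 4·1 = 4 ≡ 4 (mod 5).
    Then x = 14 + 19·4 = 90, valid modulo lcm(19, 5) = 95: x ≡ 90 (mod 95).
  Combine with x ≡ 2 (mod 9); new modulus lcm = 855.
    Write x = 90 + 95·t and substitute into x ≡ 2 (mod 9): 95·t ≡ 2 − 90 = -88 (mod 9).
    Reduce coefficients mod 9: 5·t ≡ 2 (mod 9).
    The inverse of 5 mod 9 is 2 (since 5·2 = 10 = 1·9 + 1), so t ≡ 2·2 = 4 ≡ 4 (mod 9).
    Then x = 90 + 95·4 = 470, valid modulo lcm(95, 9) = 855: x ≡ 470 (mod 855).
  Combine with x ≡ 1 (mod 11); new modulus lcm = 9405.
    Write x = 470 + 855·t and substitute into x ≡ 1 (mod 11): 855·t ≡ 1 − 470 = -469 (mod 11).
    Reduce coefficients mod 11: 8·t ≡ 4 (mod 11).
    The inverse of 8 mod 11 is 7 (since 8·7 = 56 = 5·11 + 1), so t ≡ 7·4 = 28 ≡ 6 (mod 11).
    Then x = 470 + 855·6 = 5600, valid modulo lcm(855, 11) = 9405: x ≡ 5600 (mod 9405).
Verify against each original: 5600 mod 19 = 14, 5600 mod 5 = 0, 5600 mod 9 = 2, 5600 mod 11 = 1.

x ≡ 5600 (mod 9405).


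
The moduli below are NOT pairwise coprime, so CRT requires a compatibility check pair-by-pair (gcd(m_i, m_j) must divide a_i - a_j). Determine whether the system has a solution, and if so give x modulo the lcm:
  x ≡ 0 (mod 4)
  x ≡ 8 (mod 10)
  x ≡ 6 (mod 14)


Moduli 4, 10, 14 are not pairwise coprime, so CRT works modulo lcm(m_i) when all pairwise compatibility conditions hold.
Pairwise compatibility: gcd(m_i, m_j) must divide a_i - a_j for every pair.
Merge one congruence at a time:
  Start: x ≡ 0 (mod 4).
  Combine with x ≡ 8 (mod 10): gcd(4, 10) = 2; 8 - 0 = 8, which IS divisible by 2, so compatible.
    Write x = 0 + 4·t and substitute into x ≡ 8 (mod 10): 4·t ≡ 8 − 0 = 8 (mod 10).
    Divide the congruence (and modulus) by g = 2: 2·t ≡ 4 (mod 5).
    The inverse of 2 mod 5 is 3 (since 2·3 = 6 = 1·5 + 1), so t ≡ 3·4 = 12 ≡ 2 (mod 5).
    Then x = 0 + 4·2 = 8, valid modulo lcm(4, 10) = 20: x ≡ 8 (mod 20).
  Combine with x ≡ 6 (mod 14): gcd(20, 14) = 2; 6 - 8 = -2, which IS divisible by 2, so compatible.
    Write x = 8 + 20·t and substitute into x ≡ 6 (mod 14): 20·t ≡ 6 − 8 = -2 (mod 14).
    Divide the congruence (and modulus) by g = 2: 10·t ≡ -1 (mod 7).
    Reduce coefficients mod 7: 3·t ≡ 6 (mod 7).
    The inverse of 3 mod 7 is 5 (since 3·5 = 15 = 2·7 + 1), so t ≡ 5·6 = 30 ≡ 2 (mod 7).
    Then x = 8 + 20·2 = 48, valid modulo lcm(20, 14) = 140: x ≡ 48 (mod 140).
Verify: 48 mod 4 = 0, 48 mod 10 = 8, 48 mod 14 = 6.

x ≡ 48 (mod 140).


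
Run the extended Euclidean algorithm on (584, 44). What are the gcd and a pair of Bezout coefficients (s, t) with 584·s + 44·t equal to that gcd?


Euclidean algorithm on (584, 44) — divide until remainder is 0:
  584 = 13 · 44 + 12
  44 = 3 · 12 + 8
  12 = 1 · 8 + 4
  8 = 2 · 4 + 0
gcd(584, 44) = 4.
Track Bezout coefficients alongside the remainders: start with r₀ = 584 = a·1 + b·0 (s = 1, t = 0) and r₁ = 44 = a·0 + b·1 (s = 0, t = 1); each new remainder r_{k+1} = r_{k-1} − q_k·r_k inherits s_{k+1} = s_{k-1} − q_k·s_k, t_{k+1} = t_{k-1} − q_k·t_k, so r_k = a·s_k + b·t_k at every step:
  q = 13: r = 12, s = 1 − 13·0 = 1, t = 0 − 13·1 = -13  (check: 584·1 + 44·(-13) = 12)
  q = 3: r = 8, s = 0 − 3·1 = -3, t = 1 − 3·(-13) = 40  (check: 584·(-3) + 44·40 = 8)
  q = 1: r = 4, s = 1 − 1·(-3) = 4, t = -13 − 1·40 = -53  (check: 584·4 + 44·(-53) = 4)
The row with r = 4 (the gcd) gives the Bezout coefficients s = 4, t = -53.
Result: 584 · (4) + 44 · (-53) = 4.

gcd(584, 44) = 4; s = 4, t = -53 (check: 584·4 + 44·(-53) = 4).


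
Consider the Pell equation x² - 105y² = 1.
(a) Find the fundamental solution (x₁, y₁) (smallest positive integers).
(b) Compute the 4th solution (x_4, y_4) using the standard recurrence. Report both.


Step 1: Find the fundamental solution (x₁, y₁) of x² - 105y² = 1.
  Expand √105 as a continued fraction. a₀ = ⌊√105⌋ = 10; iterate m_{k+1} = d_k·a_k − m_k, d_{k+1} = (105 − m_{k+1}²)/d_k, a_{k+1} = ⌊(a₀ + m_{k+1})/d_{k+1}⌋ (starting m₀ = 0, d₀ = 1), with convergents p_k = a_k·p_{k-1} + p_{k-2}, q_k = a_k·q_{k-1} + q_{k-2} (p₋₁ = 1, q₋₁ = 0):
  k = 0: a₀ = 10; p₀/q₀ = 10/1; p₀² − 105·q₀² = 100 − 105 = -5.
  k = 1: m = 10, d = 5, a = ⌊(10 + 10)/5⌋ = 4; p/q = (4·10 + 1)/(4·1 + 0) = 41/4; p² − 105·q² = 1681 − 1680 = 1.
  The first convergent with p² − 105·q² = 1 gives the fundamental solution (x₁, y₁) = (41, 4).
Step 2: Apply the recurrence (x_{n+1}, y_{n+1}) = (x₁x_n + 105y₁y_n, x₁y_n + y₁x_n) repeatedly.
  From (x_1, y_1) = (41, 4): x_2 = 41·41 + 105·4·4 = 3361; y_2 = 41·4 + 4·41 = 328.
  From (x_2, y_2) = (3361, 328): x_3 = 41·3361 + 105·4·328 = 275561; y_3 = 41·328 + 4·3361 = 26892.
  From (x_3, y_3) = (275561, 26892): x_4 = 41·275561 + 105·4·26892 = 22592641; y_4 = 41·26892 + 4·275561 = 2204816.
Step 3: Verify x_4² - 105·y_4² = 510427427354881 - 510427427354880 = 1 (should be 1). ✓

(x_1, y_1) = (41, 4); (x_4, y_4) = (22592641, 2204816).
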